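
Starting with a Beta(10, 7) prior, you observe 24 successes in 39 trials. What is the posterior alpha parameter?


For a Beta-Binomial conjugate model:
Posterior alpha = prior alpha + number of successes
= 10 + 24 = 34

34


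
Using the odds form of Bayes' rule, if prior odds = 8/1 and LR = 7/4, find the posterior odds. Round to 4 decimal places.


Bayes' rule in odds form: posterior odds = prior odds * LR
= (8 * 7) / (1 * 4)
= 56/4 = 14.0

14.0


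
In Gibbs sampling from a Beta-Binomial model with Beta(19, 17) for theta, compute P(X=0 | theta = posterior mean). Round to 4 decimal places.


Posterior mean = alpha/(alpha+beta) = 19/36 = 0.5278
P(X=0|theta=mean) = 1 - theta = 0.4722

0.4722


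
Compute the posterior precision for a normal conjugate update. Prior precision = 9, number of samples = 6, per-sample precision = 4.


tau_post = tau_0 + n * tau
= 9 + 6 * 4 = 33

33


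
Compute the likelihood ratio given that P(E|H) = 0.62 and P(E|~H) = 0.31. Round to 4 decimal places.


LR = P(E|H) / P(E|~H)
= 0.62 / 0.31 = 2.0

2.0


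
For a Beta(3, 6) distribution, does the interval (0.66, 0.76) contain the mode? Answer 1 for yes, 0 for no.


Mode of Beta(a,b) = (a-1)/(a+b-2)
= (3-1)/(3+6-2) = 0.2857
Check: 0.66 <= 0.2857 <= 0.76?
Result: 0

0


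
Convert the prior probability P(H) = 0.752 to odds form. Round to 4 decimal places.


P(not H) = 1 - 0.752 = 0.248
Odds = 0.752 / 0.248 = 3.0323

3.0323


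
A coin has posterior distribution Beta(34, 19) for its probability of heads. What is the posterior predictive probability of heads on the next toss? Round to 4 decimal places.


Posterior predictive = E[theta] = alpha/(alpha+beta)
= 34/53
= 0.6415

0.6415


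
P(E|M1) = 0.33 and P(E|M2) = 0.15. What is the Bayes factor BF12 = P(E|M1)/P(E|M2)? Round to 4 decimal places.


Bayes factor BF12 = P(E|M1) / P(E|M2)
= 0.33 / 0.15
= 2.2

2.2


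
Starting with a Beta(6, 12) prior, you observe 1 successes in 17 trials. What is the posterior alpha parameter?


For a Beta-Binomial conjugate model:
Posterior alpha = prior alpha + number of successes
= 6 + 1 = 7

7


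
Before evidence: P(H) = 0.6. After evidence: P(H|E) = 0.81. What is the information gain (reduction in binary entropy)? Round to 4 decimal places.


Prior entropy = 0.971
Posterior entropy = 0.7015
Information gain = 0.971 - 0.7015 = 0.2695

0.2695


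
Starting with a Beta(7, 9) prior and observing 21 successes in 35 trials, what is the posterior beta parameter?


Posterior beta = prior beta + failures
Failures = 35 - 21 = 14
beta_post = 9 + 14 = 23

23


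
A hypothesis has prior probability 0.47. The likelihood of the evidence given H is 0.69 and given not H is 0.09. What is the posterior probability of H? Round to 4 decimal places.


Using Bayes' theorem:
P(E) = 0.47 * 0.69 + 0.53 * 0.09
P(E) = 0.372
P(H|E) = (0.47 * 0.69) / 0.372 = 0.8718

0.8718


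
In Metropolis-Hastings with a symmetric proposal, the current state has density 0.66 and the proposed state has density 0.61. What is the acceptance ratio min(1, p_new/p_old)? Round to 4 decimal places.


Ratio = p_new / p_old = 0.61 / 0.66 = 0.9242
Acceptance = min(1, 0.9242) = 0.9242

0.9242


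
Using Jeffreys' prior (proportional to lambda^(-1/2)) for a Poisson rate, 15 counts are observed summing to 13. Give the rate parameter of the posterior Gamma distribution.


Conjugate update: Gamma(prior_shape + S, prior_rate + n).
Prior shape = 0.5, prior rate = 0.
Posterior rate = 0 + n = 15

15.0


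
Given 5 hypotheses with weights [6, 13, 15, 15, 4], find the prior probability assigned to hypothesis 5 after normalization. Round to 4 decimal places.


To normalize, divide each weight by the sum of all weights.
Sum = 53
Prior(H5) = 4/53 = 0.0755

0.0755


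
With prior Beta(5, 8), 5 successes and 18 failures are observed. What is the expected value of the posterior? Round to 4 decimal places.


Posterior = Beta(10, 26)
E[theta] = alpha/(alpha+beta)
= 10/36 = 0.2778

0.2778


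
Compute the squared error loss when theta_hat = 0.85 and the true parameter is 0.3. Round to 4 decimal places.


L = (theta_hat - theta_true)^2
= (0.85 - 0.3)^2
= 0.55^2 = 0.3025

0.3025


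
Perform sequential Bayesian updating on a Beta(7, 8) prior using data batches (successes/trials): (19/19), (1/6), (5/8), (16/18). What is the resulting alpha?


Accumulate successes: 41
Posterior alpha = prior alpha + sum of successes
= 7 + 41 = 48

48


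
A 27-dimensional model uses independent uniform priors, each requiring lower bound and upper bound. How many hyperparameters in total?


Per parameter: 2 (lower bound and upper bound).
Total = 27 * 2 = 54

54


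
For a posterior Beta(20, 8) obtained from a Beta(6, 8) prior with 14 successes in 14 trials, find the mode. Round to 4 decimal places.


Mode = (alpha - 1) / (alpha + beta - 2)
= 19 / 26
= 0.7308

0.7308


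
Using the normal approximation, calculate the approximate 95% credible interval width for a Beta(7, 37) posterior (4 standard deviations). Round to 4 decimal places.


Var(Beta) = 7*37/(44^2 * 45) = 0.003
SD = 0.0545
Width ~ 4*SD = 0.2181

0.2181


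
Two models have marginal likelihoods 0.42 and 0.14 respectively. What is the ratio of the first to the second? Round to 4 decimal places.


Evidence ratio = 0.42 / 0.14
= 3.0

3.0


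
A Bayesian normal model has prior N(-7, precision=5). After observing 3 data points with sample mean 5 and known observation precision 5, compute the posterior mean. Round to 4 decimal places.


Posterior mean = (prior_precision * prior_mean + n * data_precision * data_mean) / (prior_precision + n * data_precision)
Numerator = 5*-7 + 3*5*5 = 40
Denominator = 5 + 3*5 = 20
Posterior mean = 2.0

2.0


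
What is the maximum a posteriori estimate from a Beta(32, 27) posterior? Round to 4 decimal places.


The MAP estimate equals the mode of the distribution.
Mode of Beta(a,b) = (a-1)/(a+b-2)
= 31/57
= 0.5439

0.5439


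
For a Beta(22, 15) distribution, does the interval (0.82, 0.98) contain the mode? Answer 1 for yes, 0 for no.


Mode of Beta(a,b) = (a-1)/(a+b-2)
= (22-1)/(22+15-2) = 0.6
Check: 0.82 <= 0.6 <= 0.98?
Result: 0

0


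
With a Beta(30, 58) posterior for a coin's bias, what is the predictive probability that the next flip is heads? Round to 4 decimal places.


The predictive probability equals the posterior mean.
P(next = heads) = alpha / (alpha + beta)
= 30 / 88 = 0.3409

0.3409


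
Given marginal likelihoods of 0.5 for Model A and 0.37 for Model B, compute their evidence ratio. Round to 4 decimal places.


Ratio = ML(A) / ML(B) = 0.5/0.37
= 1.3514

1.3514


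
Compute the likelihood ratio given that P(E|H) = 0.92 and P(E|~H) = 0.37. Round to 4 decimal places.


LR = P(E|H) / P(E|~H)
= 0.92 / 0.37 = 2.4865

2.4865


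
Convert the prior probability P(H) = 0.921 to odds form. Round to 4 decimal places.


P(not H) = 1 - 0.921 = 0.079
Odds = 0.921 / 0.079 = 11.6582

11.6582


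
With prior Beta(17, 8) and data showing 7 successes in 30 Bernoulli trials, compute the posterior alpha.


Conjugate update: alpha_posterior = alpha_prior + k
= 17 + 7 = 24

24


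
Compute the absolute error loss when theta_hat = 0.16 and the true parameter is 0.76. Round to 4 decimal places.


L = |theta_hat - theta_true|
= |0.16 - 0.76| = 0.6

0.6


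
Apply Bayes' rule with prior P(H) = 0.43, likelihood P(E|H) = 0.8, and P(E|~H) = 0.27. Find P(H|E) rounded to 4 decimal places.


Step 1: Compute marginal P(E) = P(E|H)P(H) + P(E|~H)P(~H)
= 0.8*0.43 + 0.27*0.57 = 0.4979
Step 2: P(H|E) = P(E|H)P(H)/P(E) = 0.344/0.4979
= 0.6909

0.6909


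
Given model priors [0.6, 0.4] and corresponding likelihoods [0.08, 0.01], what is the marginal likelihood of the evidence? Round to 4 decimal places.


P(E) = sum_i P(M_i) P(E|M_i)
= 0.048 + 0.004
= 0.052

0.052


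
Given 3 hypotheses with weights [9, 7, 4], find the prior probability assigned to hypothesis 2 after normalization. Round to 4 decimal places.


To normalize, divide each weight by the sum of all weights.
Sum = 20
Prior(H2) = 7/20 = 0.35

0.35


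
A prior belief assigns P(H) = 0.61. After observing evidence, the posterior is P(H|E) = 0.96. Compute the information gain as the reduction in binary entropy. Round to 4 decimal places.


H(prior) = -0.61*log2(0.61) - 0.39*log2(0.39)
= 0.9648
H(post) = -0.96*log2(0.96) - 0.04*log2(0.04)
= 0.2423
IG = 0.9648 - 0.2423 = 0.7225

0.7225


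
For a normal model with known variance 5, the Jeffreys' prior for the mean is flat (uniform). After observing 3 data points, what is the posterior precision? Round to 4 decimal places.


Jeffreys' prior for normal mean (known variance) is flat.
Prior precision = 0.
Posterior precision = prior_prec + n/sigma^2 = 0 + 3/5
= 0.6

0.6


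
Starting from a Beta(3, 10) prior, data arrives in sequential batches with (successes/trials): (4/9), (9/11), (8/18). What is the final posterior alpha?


In sequential Bayesian updating, we sum all successes.
Total successes = 21
Final alpha = 3 + 21 = 24

24


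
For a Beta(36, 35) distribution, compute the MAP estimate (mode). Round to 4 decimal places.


MAP = mode = (a-1)/(a+b-2)
= (36-1)/(36+35-2)
= 35/69 = 0.5072

0.5072


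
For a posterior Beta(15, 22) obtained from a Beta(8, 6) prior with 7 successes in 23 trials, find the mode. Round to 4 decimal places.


Mode = (alpha - 1) / (alpha + beta - 2)
= 14 / 35
= 0.4

0.4


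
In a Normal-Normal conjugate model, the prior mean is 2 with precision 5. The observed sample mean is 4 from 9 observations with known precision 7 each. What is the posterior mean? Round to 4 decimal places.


Posterior precision = tau0 + n*tau = 5 + 9*7 = 68
Posterior mean = (tau0*mu0 + n*tau*xbar) / posterior_precision
= (5*2 + 9*7*4) / 68
= 262 / 68 = 3.8529

3.8529


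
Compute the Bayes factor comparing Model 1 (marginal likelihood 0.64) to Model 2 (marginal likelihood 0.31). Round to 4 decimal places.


BF12 = marginal likelihood of M1 / marginal likelihood of M2
= 0.64/0.31
= 2.0645

2.0645


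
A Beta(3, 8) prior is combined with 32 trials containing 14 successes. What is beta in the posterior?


In conjugate updating:
beta_posterior = beta_prior + (n - k)
= 8 + (32 - 14)
= 8 + 18 = 26

26


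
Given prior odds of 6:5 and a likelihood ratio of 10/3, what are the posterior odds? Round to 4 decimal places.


Posterior odds = prior odds * LR
Prior odds = 6/5 = 1.2
LR = 10/3 = 3.3333
Posterior odds = 1.2 * 3.3333 = 4.0

4.0


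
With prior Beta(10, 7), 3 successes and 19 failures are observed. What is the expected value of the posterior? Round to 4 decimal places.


Posterior = Beta(13, 26)
E[theta] = alpha/(alpha+beta)
= 13/39 = 0.3333

0.3333


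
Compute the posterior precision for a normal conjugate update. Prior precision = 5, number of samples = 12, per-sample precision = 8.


tau_post = tau_0 + n * tau
= 5 + 12 * 8 = 101

101


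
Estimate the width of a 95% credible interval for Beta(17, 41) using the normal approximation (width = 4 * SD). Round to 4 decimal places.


For Beta(a,b): Var = ab/((a+b)^2(a+b+1))
Var = 0.0035, SD = 0.0593
Approximate 95% CI width = 4 * 0.0593 = 0.237

0.237


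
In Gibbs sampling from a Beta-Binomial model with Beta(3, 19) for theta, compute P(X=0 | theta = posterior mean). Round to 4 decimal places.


Posterior mean = alpha/(alpha+beta) = 3/22 = 0.1364
P(X=0|theta=mean) = 1 - theta = 0.8636

0.8636


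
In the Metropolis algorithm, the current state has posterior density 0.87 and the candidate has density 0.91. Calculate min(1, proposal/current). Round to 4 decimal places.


Ratio = 0.91/0.87 = 1.046
Acceptance probability = min(1, 1.046)
= 1.0

1.0


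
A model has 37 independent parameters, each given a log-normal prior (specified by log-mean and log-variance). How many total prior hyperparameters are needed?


Each log-normal prior needs 2 hyperparameters (log-mean and log-variance).
Total = 2 * 37 = 74

74


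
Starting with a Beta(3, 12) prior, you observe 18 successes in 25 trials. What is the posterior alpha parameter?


For a Beta-Binomial conjugate model:
Posterior alpha = prior alpha + number of successes
= 3 + 18 = 21

21


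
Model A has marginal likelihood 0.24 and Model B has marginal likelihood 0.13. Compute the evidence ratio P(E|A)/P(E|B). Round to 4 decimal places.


Evidence ratio = P(E|A) / P(E|B)
= 0.24 / 0.13
= 1.8462

1.8462


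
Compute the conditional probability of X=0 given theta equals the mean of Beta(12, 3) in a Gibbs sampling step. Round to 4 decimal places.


Mean of Beta(12, 3) = 0.8
P(X=0 | theta=0.8) = 0.2

0.2


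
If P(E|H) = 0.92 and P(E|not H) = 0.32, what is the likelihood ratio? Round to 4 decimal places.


Likelihood ratio = P(E|H) / P(E|not H)
= 0.92 / 0.32
= 2.875

2.875


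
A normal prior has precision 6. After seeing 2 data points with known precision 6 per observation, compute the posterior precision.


In the conjugate normal model, precisions add:
tau_posterior = tau_prior + n * tau_data
= 6 + 2*6 = 18

18


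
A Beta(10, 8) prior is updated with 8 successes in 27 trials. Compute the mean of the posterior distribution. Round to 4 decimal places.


After update: Beta(18, 27)
Mean = 18 / (18 + 27) = 18 / 45
= 0.4

0.4


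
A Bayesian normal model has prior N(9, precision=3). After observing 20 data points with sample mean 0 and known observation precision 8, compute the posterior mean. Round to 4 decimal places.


Posterior mean = (prior_precision * prior_mean + n * data_precision * data_mean) / (prior_precision + n * data_precision)
Numerator = 3*9 + 20*8*0 = 27
Denominator = 3 + 20*8 = 163
Posterior mean = 0.1656

0.1656


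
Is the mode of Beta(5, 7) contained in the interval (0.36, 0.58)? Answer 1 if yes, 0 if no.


Mode = (a-1)/(a+b-2) = 4/10 = 0.4
Interval: (0.36, 0.58)
Contains mode? 1

1


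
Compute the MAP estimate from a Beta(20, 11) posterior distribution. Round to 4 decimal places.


MAP = mode of Beta distribution
= (alpha - 1)/(alpha + beta - 2)
= (20-1)/(20+11-2)
= 19/29 = 0.6552

0.6552


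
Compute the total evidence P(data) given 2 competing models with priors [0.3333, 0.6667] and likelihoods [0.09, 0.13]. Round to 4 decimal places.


Marginal likelihood = sum P(model_i) * P(data|model_i)
Model 1: 0.3333 * 0.09 = 0.03
Model 2: 0.6667 * 0.13 = 0.0867
Total = 0.1167

0.1167


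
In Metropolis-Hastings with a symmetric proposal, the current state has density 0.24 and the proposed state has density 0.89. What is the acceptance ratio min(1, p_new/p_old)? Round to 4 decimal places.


Ratio = p_new / p_old = 0.89 / 0.24 = 3.7083
Acceptance = min(1, 3.7083) = 1.0

1.0


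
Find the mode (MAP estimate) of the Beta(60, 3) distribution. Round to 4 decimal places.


For Beta(a,b) with a,b > 1:
Mode = (a-1)/(a+b-2) = (60-1)/(63-2)
= 59/61 = 0.9672

0.9672


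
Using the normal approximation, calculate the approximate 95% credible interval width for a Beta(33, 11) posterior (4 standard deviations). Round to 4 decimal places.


Var(Beta) = 33*11/(44^2 * 45) = 0.0042
SD = 0.0645
Width ~ 4*SD = 0.2582

0.2582


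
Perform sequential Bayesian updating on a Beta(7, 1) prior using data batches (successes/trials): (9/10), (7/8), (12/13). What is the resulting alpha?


Accumulate successes: 28
Posterior alpha = prior alpha + sum of successes
= 7 + 28 = 35

35


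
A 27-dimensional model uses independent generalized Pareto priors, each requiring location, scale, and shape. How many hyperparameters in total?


Per parameter: 3 (location, scale, and shape).
Total = 27 * 3 = 81

81


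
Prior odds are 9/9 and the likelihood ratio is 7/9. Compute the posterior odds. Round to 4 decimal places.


Posterior odds = prior odds * likelihood ratio
= (9/9) * (7/9)
= 63 / 81
= 0.7778

0.7778


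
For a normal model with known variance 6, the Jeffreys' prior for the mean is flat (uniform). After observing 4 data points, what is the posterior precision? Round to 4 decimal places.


Jeffreys' prior for normal mean (known variance) is flat.
Prior precision = 0.
Posterior precision = prior_prec + n/sigma^2 = 0 + 4/6
= 0.6667

0.6667


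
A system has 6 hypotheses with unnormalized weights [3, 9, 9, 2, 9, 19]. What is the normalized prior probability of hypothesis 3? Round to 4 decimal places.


The normalized prior is the weight divided by the total.
Total weight = 51
P(H3) = 9 / 51 = 0.1765

0.1765


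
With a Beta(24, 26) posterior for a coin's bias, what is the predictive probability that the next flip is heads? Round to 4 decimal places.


The predictive probability equals the posterior mean.
P(next = heads) = alpha / (alpha + beta)
= 24 / 50 = 0.48

0.48


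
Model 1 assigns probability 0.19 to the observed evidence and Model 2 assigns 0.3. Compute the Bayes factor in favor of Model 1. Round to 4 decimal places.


BF = P(data|M1) / P(data|M2)
= 0.19 / 0.3 = 0.6333

0.6333


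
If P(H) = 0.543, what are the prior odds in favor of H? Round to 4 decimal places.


Prior odds = P(H) / (1 - P(H))
= 0.543 / 0.457
= 1.1882

1.1882


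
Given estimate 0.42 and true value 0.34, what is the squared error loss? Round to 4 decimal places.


Squared error = (estimate - true)^2
Difference = 0.08
Loss = 0.08^2 = 0.0064

0.0064


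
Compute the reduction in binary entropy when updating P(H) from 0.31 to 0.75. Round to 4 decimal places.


H_before = -p*log2(p) - (1-p)*log2(1-p) for p=0.31: 0.8932
H_after for p=0.75: 0.8113
Reduction = 0.8932 - 0.8113 = 0.0819

0.0819


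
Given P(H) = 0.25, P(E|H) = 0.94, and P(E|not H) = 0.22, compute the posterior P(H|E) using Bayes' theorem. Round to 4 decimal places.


By Bayes' theorem: P(H|E) = P(E|H)*P(H) / P(E)
P(E) = P(E|H)*P(H) + P(E|not H)*P(not H)
P(E) = 0.94*0.25 + 0.22*0.75 = 0.4
P(H|E) = 0.94*0.25 / 0.4 = 0.5875

0.5875


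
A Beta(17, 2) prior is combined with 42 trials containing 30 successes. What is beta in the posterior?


In conjugate updating:
beta_posterior = beta_prior + (n - k)
= 2 + (42 - 30)
= 2 + 12 = 14

14


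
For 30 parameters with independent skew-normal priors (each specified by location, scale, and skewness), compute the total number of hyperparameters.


A skew-normal prior has 3 hyperparameters per parameter.
Total = 30 * 3 = 90

90


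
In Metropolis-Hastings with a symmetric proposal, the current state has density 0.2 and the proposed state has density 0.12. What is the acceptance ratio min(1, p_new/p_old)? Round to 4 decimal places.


Ratio = p_new / p_old = 0.12 / 0.2 = 0.6
Acceptance = min(1, 0.6) = 0.6

0.6


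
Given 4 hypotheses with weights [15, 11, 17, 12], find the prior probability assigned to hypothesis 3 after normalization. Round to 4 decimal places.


To normalize, divide each weight by the sum of all weights.
Sum = 55
Prior(H3) = 17/55 = 0.3091

0.3091


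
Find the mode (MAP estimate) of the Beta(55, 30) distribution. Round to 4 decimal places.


For Beta(a,b) with a,b > 1:
Mode = (a-1)/(a+b-2) = (55-1)/(85-2)
= 54/83 = 0.6506

0.6506


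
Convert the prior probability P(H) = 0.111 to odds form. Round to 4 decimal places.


P(not H) = 1 - 0.111 = 0.889
Odds = 0.111 / 0.889 = 0.1249

0.1249


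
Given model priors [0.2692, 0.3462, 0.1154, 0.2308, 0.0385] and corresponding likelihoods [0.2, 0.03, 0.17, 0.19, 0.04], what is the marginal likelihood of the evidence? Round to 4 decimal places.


P(E) = sum_i P(M_i) P(E|M_i)
= 0.0538 + 0.0104 + 0.0196 + 0.0439 + 0.0015
= 0.1292

0.1292


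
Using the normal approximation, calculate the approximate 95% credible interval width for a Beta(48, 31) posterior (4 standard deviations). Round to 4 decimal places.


Var(Beta) = 48*31/(79^2 * 80) = 0.003
SD = 0.0546
Width ~ 4*SD = 0.2184

0.2184


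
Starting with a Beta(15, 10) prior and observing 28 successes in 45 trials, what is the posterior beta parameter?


Posterior beta = prior beta + failures
Failures = 45 - 28 = 17
beta_post = 10 + 17 = 27

27


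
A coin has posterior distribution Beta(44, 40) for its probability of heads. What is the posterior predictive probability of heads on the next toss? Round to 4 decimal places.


Posterior predictive = E[theta] = alpha/(alpha+beta)
= 44/84
= 0.5238

0.5238


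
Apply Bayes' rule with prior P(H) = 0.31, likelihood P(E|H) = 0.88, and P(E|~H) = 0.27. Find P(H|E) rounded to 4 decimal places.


Step 1: Compute marginal P(E) = P(E|H)P(H) + P(E|~H)P(~H)
= 0.88*0.31 + 0.27*0.69 = 0.4591
Step 2: P(H|E) = P(E|H)P(H)/P(E) = 0.2728/0.4591
= 0.5942

0.5942


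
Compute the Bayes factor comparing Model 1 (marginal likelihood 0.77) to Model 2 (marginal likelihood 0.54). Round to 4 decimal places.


BF12 = marginal likelihood of M1 / marginal likelihood of M2
= 0.77/0.54
= 1.4259

1.4259


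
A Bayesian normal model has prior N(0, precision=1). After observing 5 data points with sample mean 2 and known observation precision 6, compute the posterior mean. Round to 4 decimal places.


Posterior mean = (prior_precision * prior_mean + n * data_precision * data_mean) / (prior_precision + n * data_precision)
Numerator = 1*0 + 5*6*2 = 60
Denominator = 1 + 5*6 = 31
Posterior mean = 1.9355

1.9355


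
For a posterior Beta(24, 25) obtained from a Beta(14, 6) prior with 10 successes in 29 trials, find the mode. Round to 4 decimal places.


Mode = (alpha - 1) / (alpha + beta - 2)
= 23 / 47
= 0.4894

0.4894


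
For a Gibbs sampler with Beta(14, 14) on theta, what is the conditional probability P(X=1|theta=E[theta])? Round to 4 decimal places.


E[theta] = 14/(14+14) = 0.5
P(X=1|theta) = theta = 0.5

0.5


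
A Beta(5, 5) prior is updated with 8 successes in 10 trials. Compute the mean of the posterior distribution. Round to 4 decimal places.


After update: Beta(13, 7)
Mean = 13 / (13 + 7) = 13 / 20
= 0.65

0.65


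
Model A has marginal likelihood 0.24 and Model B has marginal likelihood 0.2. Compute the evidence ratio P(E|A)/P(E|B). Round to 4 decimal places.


Evidence ratio = P(E|A) / P(E|B)
= 0.24 / 0.2
= 1.2

1.2


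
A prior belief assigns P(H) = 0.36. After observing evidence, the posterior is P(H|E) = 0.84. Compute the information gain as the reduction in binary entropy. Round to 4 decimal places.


H(prior) = -0.36*log2(0.36) - 0.64*log2(0.64)
= 0.9427
H(post) = -0.84*log2(0.84) - 0.16*log2(0.16)
= 0.6343
IG = 0.9427 - 0.6343 = 0.3084

0.3084


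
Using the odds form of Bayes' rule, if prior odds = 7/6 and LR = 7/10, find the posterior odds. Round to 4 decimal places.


Bayes' rule in odds form: posterior odds = prior odds * LR
= (7 * 7) / (6 * 10)
= 49/60 = 0.8167

0.8167


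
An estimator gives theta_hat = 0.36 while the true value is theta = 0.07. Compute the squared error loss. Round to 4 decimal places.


The squared error loss is (theta_hat - theta)^2
= (0.36 - 0.07)^2
= (0.29)^2 = 0.0841

0.0841


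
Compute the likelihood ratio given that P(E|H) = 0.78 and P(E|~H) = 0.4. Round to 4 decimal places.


LR = P(E|H) / P(E|~H)
= 0.78 / 0.4 = 1.95

1.95


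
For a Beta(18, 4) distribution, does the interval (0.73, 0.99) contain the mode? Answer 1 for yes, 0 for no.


Mode of Beta(a,b) = (a-1)/(a+b-2)
= (18-1)/(18+4-2) = 0.85
Check: 0.73 <= 0.85 <= 0.99?
Result: 1

1


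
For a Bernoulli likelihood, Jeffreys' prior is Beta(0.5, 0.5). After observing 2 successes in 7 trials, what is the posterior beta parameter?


Jeffreys' prior for Bernoulli is Beta(0.5, 0.5).
Posterior is Beta(0.5 + k, 0.5 + n - k).
Posterior beta = 0.5 + (n - k) = 0.5 + 5 = 5.5

5.5


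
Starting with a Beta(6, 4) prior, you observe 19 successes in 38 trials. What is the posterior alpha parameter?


For a Beta-Binomial conjugate model:
Posterior alpha = prior alpha + number of successes
= 6 + 19 = 25

25


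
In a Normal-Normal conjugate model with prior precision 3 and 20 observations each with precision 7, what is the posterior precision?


Posterior precision = prior precision + n * observation precision
= 3 + 20 * 7
= 3 + 140 = 143

143


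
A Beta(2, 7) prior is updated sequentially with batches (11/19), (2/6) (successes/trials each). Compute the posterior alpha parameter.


Sequential conjugate updating is equivalent to a single batch update.
Total successes across all batches = 13
alpha_posterior = alpha_prior + total_successes = 2 + 13
= 15

15


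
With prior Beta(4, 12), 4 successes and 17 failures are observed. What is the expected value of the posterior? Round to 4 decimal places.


Posterior = Beta(8, 29)
E[theta] = alpha/(alpha+beta)
= 8/37 = 0.2162

0.2162


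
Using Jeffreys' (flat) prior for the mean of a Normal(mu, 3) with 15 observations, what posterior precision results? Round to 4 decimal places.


Flat prior means prior precision is 0.
Posterior precision = n / sigma^2 = 15/3 = 5.0

5.0


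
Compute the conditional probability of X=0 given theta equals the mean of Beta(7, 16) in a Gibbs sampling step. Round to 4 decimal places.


Mean of Beta(7, 16) = 0.3043
P(X=0 | theta=0.3043) = 0.6957

0.6957


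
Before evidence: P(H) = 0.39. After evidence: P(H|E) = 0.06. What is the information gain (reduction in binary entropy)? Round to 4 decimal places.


Prior entropy = 0.9648
Posterior entropy = 0.3274
Information gain = 0.9648 - 0.3274 = 0.6374

0.6374


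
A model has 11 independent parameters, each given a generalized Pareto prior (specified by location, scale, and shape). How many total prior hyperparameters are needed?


Each generalized Pareto prior needs 3 hyperparameters (location, scale, and shape).
Total = 3 * 11 = 33

33


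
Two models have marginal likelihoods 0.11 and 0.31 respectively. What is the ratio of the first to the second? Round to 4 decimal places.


Evidence ratio = 0.11 / 0.31
= 0.3548

0.3548


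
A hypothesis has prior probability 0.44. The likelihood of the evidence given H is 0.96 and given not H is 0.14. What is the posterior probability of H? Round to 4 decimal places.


Using Bayes' theorem:
P(E) = 0.44 * 0.96 + 0.56 * 0.14
P(E) = 0.5008
P(H|E) = (0.44 * 0.96) / 0.5008 = 0.8435

0.8435


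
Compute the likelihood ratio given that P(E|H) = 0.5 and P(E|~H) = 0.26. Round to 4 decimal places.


LR = P(E|H) / P(E|~H)
= 0.5 / 0.26 = 1.9231

1.9231


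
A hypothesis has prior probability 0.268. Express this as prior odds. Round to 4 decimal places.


Odds = P(H) / P(not H) = 0.268 / 0.732
= 0.3661

0.3661


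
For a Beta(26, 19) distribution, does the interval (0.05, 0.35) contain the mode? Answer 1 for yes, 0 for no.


Mode of Beta(a,b) = (a-1)/(a+b-2)
= (26-1)/(26+19-2) = 0.5814
Check: 0.05 <= 0.5814 <= 0.35?
Result: 0

0


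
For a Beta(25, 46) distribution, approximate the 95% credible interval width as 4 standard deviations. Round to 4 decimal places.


Variance of Beta(a,b) = ab / ((a+b)^2 * (a+b+1))
= 25*46 / ((71)^2 * 72)
= 0.0032
SD = sqrt(0.0032) = 0.0563
Width = 4 * SD = 0.2252

0.2252


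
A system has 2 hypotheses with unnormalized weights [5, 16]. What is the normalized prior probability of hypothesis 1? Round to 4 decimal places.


The normalized prior is the weight divided by the total.
Total weight = 21
P(H1) = 5 / 21 = 0.2381

0.2381


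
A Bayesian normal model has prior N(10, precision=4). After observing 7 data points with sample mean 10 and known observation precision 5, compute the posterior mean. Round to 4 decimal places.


Posterior mean = (prior_precision * prior_mean + n * data_precision * data_mean) / (prior_precision + n * data_precision)
Numerator = 4*10 + 7*5*10 = 390
Denominator = 4 + 7*5 = 39
Posterior mean = 10.0

10.0


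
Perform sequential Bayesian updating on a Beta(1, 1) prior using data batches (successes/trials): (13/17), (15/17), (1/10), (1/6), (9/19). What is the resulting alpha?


Accumulate successes: 39
Posterior alpha = prior alpha + sum of successes
= 1 + 39 = 40

40


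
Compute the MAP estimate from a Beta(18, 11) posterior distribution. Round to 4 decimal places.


MAP = mode of Beta distribution
= (alpha - 1)/(alpha + beta - 2)
= (18-1)/(18+11-2)
= 17/27 = 0.6296

0.6296


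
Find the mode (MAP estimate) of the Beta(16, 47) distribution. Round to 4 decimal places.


For Beta(a,b) with a,b > 1:
Mode = (a-1)/(a+b-2) = (16-1)/(63-2)
= 15/61 = 0.2459

0.2459


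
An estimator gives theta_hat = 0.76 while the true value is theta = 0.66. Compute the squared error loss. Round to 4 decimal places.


The squared error loss is (theta_hat - theta)^2
= (0.76 - 0.66)^2
= (0.1)^2 = 0.01

0.01


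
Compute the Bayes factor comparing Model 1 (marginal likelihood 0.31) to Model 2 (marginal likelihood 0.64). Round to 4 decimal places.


BF12 = marginal likelihood of M1 / marginal likelihood of M2
= 0.31/0.64
= 0.4844

0.4844


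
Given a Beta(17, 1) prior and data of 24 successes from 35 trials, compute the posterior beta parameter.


Number of failures = 35 - 24 = 11
Posterior beta = 1 + 11 = 12

12


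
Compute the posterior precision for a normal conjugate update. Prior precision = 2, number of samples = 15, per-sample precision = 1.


tau_post = tau_0 + n * tau
= 2 + 15 * 1 = 17

17


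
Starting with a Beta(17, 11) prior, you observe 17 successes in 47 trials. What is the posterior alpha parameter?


For a Beta-Binomial conjugate model:
Posterior alpha = prior alpha + number of successes
= 17 + 17 = 34

34


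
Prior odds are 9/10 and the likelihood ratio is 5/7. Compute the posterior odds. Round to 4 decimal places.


Posterior odds = prior odds * likelihood ratio
= (9/10) * (5/7)
= 45 / 70
= 0.6429

0.6429


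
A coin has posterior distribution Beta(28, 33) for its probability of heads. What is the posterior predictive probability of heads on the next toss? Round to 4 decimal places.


Posterior predictive = E[theta] = alpha/(alpha+beta)
= 28/61
= 0.459

0.459


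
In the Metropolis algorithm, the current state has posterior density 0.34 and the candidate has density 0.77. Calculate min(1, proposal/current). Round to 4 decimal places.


Ratio = 0.77/0.34 = 2.2647
Acceptance probability = min(1, 2.2647)
= 1.0

1.0


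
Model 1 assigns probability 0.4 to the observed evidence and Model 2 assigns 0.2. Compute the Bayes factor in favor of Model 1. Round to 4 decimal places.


BF = P(data|M1) / P(data|M2)
= 0.4 / 0.2 = 2.0

2.0


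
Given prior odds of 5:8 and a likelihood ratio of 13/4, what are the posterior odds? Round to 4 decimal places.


Posterior odds = prior odds * LR
Prior odds = 5/8 = 0.625
LR = 13/4 = 3.25
Posterior odds = 0.625 * 3.25 = 2.0312

2.0312


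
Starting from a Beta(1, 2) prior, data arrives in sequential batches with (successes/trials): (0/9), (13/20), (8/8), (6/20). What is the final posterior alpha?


In sequential Bayesian updating, we sum all successes.
Total successes = 27
Final alpha = 1 + 27 = 28

28


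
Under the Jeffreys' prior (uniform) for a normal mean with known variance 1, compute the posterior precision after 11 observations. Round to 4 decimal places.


Prior precision = 0 (flat prior).
Post. prec. = 0 + n/var = 11/1 = 11.0

11.0


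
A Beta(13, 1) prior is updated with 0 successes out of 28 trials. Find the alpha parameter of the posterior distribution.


In the Beta-Binomial conjugate update:
alpha_post = alpha_prior + successes
= 13 + 0
= 13

13


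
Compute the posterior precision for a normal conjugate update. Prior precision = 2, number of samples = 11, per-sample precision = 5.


tau_post = tau_0 + n * tau
= 2 + 11 * 5 = 57

57


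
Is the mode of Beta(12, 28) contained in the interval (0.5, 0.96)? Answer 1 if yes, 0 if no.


Mode = (a-1)/(a+b-2) = 11/38 = 0.2895
Interval: (0.5, 0.96)
Contains mode? 0

0


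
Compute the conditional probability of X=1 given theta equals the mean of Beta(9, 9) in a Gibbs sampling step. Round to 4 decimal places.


Mean of Beta(9, 9) = 0.5
P(X=1 | theta=0.5) = 0.5

0.5


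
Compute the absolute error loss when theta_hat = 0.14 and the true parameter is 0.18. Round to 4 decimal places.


L = |theta_hat - theta_true|
= |0.14 - 0.18| = 0.04

0.04


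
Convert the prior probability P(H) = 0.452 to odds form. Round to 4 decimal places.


P(not H) = 1 - 0.452 = 0.548
Odds = 0.452 / 0.548 = 0.8248

0.8248


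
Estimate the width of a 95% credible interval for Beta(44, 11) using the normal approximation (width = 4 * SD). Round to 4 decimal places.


For Beta(a,b): Var = ab/((a+b)^2(a+b+1))
Var = 0.0029, SD = 0.0535
Approximate 95% CI width = 4 * 0.0535 = 0.2138

0.2138


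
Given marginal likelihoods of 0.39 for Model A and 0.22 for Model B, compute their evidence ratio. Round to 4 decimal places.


Ratio = ML(A) / ML(B) = 0.39/0.22
= 1.7727

1.7727


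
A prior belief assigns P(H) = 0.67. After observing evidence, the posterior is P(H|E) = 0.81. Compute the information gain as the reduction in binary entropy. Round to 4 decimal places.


H(prior) = -0.67*log2(0.67) - 0.33*log2(0.33)
= 0.9149
H(post) = -0.81*log2(0.81) - 0.19*log2(0.19)
= 0.7015
IG = 0.9149 - 0.7015 = 0.2135

0.2135


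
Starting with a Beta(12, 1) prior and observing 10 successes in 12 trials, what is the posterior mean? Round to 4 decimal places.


Posterior parameters: alpha = 12 + 10 = 22
beta = 1 + 2 = 3
Posterior mean = alpha / (alpha + beta) = 22 / 25
= 0.88

0.88


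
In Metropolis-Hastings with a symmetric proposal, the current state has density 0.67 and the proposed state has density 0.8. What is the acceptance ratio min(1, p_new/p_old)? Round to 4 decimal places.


Ratio = p_new / p_old = 0.8 / 0.67 = 1.194
Acceptance = min(1, 1.194) = 1.0

1.0


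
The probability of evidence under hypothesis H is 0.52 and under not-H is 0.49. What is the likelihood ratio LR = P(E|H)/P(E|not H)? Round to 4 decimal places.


LR = 0.52 / 0.49
= 1.0612

1.0612


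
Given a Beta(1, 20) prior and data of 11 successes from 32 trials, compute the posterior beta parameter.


Number of failures = 32 - 11 = 21
Posterior beta = 20 + 21 = 41

41


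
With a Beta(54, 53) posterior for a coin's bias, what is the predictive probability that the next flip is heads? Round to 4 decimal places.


The predictive probability equals the posterior mean.
P(next = heads) = alpha / (alpha + beta)
= 54 / 107 = 0.5047

0.5047


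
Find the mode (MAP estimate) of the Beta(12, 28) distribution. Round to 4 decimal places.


For Beta(a,b) with a,b > 1:
Mode = (a-1)/(a+b-2) = (12-1)/(40-2)
= 11/38 = 0.2895

0.2895


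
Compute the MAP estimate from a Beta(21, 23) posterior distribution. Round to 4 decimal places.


MAP = mode of Beta distribution
= (alpha - 1)/(alpha + beta - 2)
= (21-1)/(21+23-2)
= 20/42 = 0.4762

0.4762


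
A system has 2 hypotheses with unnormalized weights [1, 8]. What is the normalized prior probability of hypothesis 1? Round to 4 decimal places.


The normalized prior is the weight divided by the total.
Total weight = 9
P(H1) = 1 / 9 = 0.1111

0.1111


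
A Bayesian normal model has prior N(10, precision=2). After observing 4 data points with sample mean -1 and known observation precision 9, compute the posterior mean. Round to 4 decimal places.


Posterior mean = (prior_precision * prior_mean + n * data_precision * data_mean) / (prior_precision + n * data_precision)
Numerator = 2*10 + 4*9*-1 = -16
Denominator = 2 + 4*9 = 38
Posterior mean = -0.4211

-0.4211


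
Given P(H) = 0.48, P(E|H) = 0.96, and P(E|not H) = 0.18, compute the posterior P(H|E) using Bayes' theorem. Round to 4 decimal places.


By Bayes' theorem: P(H|E) = P(E|H)*P(H) / P(E)
P(E) = P(E|H)*P(H) + P(E|not H)*P(not H)
P(E) = 0.96*0.48 + 0.18*0.52 = 0.5544
P(H|E) = 0.96*0.48 / 0.5544 = 0.8312

0.8312


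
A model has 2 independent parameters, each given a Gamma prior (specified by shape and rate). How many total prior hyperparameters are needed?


Each Gamma prior needs 2 hyperparameters (shape and rate).
Total = 2 * 2 = 4

4


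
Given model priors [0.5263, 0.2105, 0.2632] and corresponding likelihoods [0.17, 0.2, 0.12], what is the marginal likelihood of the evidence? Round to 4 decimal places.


P(E) = sum_i P(M_i) P(E|M_i)
= 0.0895 + 0.0421 + 0.0316
= 0.1632

0.1632


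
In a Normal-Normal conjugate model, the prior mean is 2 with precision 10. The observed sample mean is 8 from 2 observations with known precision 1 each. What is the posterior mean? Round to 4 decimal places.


Posterior precision = tau0 + n*tau = 10 + 2*1 = 12
Posterior mean = (tau0*mu0 + n*tau*xbar) / posterior_precision
= (10*2 + 2*1*8) / 12
= 36 / 12 = 3.0

3.0


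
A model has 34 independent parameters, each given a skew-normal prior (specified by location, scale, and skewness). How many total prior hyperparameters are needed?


Each skew-normal prior needs 3 hyperparameters (location, scale, and skewness).
Total = 3 * 34 = 102

102


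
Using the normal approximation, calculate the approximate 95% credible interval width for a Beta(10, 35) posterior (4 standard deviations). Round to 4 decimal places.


Var(Beta) = 10*35/(45^2 * 46) = 0.0038
SD = 0.0613
Width ~ 4*SD = 0.2452

0.2452


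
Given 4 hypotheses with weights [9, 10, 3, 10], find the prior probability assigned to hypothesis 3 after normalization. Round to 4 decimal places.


To normalize, divide each weight by the sum of all weights.
Sum = 32
Prior(H3) = 3/32 = 0.0938

0.0938


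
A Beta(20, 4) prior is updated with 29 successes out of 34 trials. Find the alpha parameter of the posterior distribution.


In the Beta-Binomial conjugate update:
alpha_post = alpha_prior + successes
= 20 + 29
= 49

49


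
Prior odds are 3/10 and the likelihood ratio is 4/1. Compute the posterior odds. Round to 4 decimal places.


Posterior odds = prior odds * likelihood ratio
= (3/10) * (4/1)
= 12 / 10
= 1.2

1.2


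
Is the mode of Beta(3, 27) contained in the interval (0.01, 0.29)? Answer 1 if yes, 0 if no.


Mode = (a-1)/(a+b-2) = 2/28 = 0.0714
Interval: (0.01, 0.29)
Contains mode? 1

1


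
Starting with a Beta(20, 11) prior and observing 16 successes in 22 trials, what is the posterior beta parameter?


Posterior beta = prior beta + failures
Failures = 22 - 16 = 6
beta_post = 11 + 6 = 17

17


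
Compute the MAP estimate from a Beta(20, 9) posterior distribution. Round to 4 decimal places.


MAP = mode of Beta distribution
= (alpha - 1)/(alpha + beta - 2)
= (20-1)/(20+9-2)
= 19/27 = 0.7037

0.7037


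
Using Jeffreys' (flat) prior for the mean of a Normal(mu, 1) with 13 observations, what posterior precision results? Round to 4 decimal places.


Flat prior means prior precision is 0.
Posterior precision = n / sigma^2 = 13/1 = 13.0

13.0


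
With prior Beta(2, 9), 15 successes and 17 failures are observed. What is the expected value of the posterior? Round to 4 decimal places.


Posterior = Beta(17, 26)
E[theta] = alpha/(alpha+beta)
= 17/43 = 0.3953

0.3953


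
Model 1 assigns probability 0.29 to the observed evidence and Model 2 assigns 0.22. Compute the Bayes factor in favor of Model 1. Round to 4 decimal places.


BF = P(data|M1) / P(data|M2)
= 0.29 / 0.22 = 1.3182

1.3182


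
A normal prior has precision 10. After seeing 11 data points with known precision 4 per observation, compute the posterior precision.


In the conjugate normal model, precisions add:
tau_posterior = tau_prior + n * tau_data
= 10 + 11*4 = 54

54


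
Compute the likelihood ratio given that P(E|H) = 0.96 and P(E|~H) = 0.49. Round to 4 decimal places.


LR = P(E|H) / P(E|~H)
= 0.96 / 0.49 = 1.9592

1.9592
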